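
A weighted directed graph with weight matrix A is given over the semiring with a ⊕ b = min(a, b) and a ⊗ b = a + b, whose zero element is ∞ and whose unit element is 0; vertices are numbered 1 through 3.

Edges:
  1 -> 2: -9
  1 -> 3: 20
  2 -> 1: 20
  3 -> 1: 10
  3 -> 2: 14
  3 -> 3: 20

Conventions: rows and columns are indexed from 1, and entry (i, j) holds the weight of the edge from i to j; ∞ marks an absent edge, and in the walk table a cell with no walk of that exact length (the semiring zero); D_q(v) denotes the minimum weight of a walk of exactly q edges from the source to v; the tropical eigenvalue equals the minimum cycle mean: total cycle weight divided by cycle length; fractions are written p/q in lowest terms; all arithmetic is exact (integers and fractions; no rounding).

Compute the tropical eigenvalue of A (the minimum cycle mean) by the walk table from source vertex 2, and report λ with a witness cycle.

q=0: [∞, 0, ∞]
q=1: [20, ∞, ∞]
q=2: [∞, 11, 40]
q=3: [31, 54, 60]
Optimal cycle mean attained by: cycle 1->2->1, total (-9) + 20, length 2.
Answer: λ = 11/2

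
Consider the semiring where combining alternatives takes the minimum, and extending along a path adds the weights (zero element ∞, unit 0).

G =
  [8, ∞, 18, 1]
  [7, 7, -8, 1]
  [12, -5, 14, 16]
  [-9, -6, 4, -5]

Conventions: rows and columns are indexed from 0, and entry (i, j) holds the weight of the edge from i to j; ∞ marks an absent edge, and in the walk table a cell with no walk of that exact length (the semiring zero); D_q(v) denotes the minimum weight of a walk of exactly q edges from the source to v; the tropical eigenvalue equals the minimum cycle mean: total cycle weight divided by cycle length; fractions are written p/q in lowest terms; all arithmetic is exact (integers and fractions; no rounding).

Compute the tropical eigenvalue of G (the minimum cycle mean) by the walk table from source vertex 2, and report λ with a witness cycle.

q=0: [∞, ∞, 0, ∞]
q=1: [12, -5, 14, 16]
q=2: [2, 2, -13, -4]
q=3: [-13, -18, -6, -9]
q=4: [-18, -15, -26, -17]
Optimal cycle mean attained by: cycle 1->2->1, total (-8) + (-5), length 2.
Answer: λ = -13/2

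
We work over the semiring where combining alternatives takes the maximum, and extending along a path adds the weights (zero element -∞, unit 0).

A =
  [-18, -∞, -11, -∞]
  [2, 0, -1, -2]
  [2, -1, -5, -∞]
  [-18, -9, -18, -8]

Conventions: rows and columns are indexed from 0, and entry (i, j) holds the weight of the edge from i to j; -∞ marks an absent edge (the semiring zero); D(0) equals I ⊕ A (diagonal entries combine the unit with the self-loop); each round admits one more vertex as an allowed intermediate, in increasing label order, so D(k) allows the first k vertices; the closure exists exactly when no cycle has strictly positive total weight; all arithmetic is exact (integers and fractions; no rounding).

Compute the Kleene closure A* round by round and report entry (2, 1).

D(0):
  [0, -∞, -11, -∞]
  [2, 0, -1, -2]
  [2, -1, 0, -∞]
  [-18, -9, -18, 0]
D(1):
  [0, -∞, -11, -∞]
  [2, 0, -1, -2]
  [2, -1, 0, -∞]
  [-18, -9, -18, 0]
D(2):
  [0, -∞, -11, -∞]
  [2, 0, -1, -2]
  [2, -1, 0, -3]
  [-7, -9, -10, 0]
D(3):
  [0, -12, -11, -14]
  [2, 0, -1, -2]
  [2, -1, 0, -3]
  [-7, -9, -10, 0]
D(4):
  [0, -12, -11, -14]
  [2, 0, -1, -2]
  [2, -1, 0, -3]
  [-7, -9, -10, 0]
Answer: A*[2][1] = -1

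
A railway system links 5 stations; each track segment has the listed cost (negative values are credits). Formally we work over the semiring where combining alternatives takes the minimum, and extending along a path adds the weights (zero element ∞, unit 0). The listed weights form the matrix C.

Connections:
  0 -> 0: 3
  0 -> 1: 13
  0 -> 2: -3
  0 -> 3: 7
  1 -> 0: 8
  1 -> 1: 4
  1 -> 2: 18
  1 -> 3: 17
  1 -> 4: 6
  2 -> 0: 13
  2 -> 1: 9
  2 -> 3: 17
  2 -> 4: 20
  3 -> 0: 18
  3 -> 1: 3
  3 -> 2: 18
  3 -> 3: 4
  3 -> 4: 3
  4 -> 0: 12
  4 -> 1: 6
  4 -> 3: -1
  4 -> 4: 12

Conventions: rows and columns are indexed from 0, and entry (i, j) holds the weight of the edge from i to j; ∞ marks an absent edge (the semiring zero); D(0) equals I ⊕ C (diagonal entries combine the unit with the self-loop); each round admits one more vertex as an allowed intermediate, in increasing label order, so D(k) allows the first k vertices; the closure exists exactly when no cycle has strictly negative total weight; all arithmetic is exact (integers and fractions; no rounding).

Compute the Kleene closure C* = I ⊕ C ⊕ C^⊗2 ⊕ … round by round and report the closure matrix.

D(0):
  [0, 13, -3, 7, ∞]
  [8, 0, 18, 17, 6]
  [13, 9, 0, 17, 20]
  [18, 3, 18, 0, 3]
  [12, 6, ∞, -1, 0]
D(1):
  [0, 13, -3, 7, ∞]
  [8, 0, 5, 15, 6]
  [13, 9, 0, 17, 20]
  [18, 3, 15, 0, 3]
  [12, 6, 9, -1, 0]
D(2):
  [0, 13, -3, 7, 19]
  [8, 0, 5, 15, 6]
  [13, 9, 0, 17, 15]
  [11, 3, 8, 0, 3]
  [12, 6, 9, -1, 0]
D(3):
  [0, 6, -3, 7, 12]
  [8, 0, 5, 15, 6]
  [13, 9, 0, 17, 15]
  [11, 3, 8, 0, 3]
  [12, 6, 9, -1, 0]
D(4):
  [0, 6, -3, 7, 10]
  [8, 0, 5, 15, 6]
  [13, 9, 0, 17, 15]
  [11, 3, 8, 0, 3]
  [10, 2, 7, -1, 0]
D(5):
  [0, 6, -3, 7, 10]
  [8, 0, 5, 5, 6]
  [13, 9, 0, 14, 15]
  [11, 3, 8, 0, 3]
  [10, 2, 7, -1, 0]
Answer: C* = [[0, 6, -3, 7, 10], [8, 0, 5, 5, 6], [13, 9, 0, 14, 15], [11, 3, 8, 0, 3], [10, 2, 7, -1, 0]]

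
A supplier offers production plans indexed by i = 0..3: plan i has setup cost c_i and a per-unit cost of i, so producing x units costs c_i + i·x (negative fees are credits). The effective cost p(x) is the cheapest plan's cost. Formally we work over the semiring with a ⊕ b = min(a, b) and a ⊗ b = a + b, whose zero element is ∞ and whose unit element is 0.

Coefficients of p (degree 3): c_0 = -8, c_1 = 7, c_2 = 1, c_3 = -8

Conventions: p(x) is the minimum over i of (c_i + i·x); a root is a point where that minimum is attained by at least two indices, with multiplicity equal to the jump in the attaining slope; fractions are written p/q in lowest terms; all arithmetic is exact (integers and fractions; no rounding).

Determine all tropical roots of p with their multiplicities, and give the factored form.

hull edge (i=0, c=-8) to (i=3, c=-8): slope 0, span 3
Factored form: p(x) = -8 ⊗ (x ⊕ 0) ⊗ (x ⊕ 0) ⊗ (x ⊕ 0)
Answer: roots = 0 (mult 3)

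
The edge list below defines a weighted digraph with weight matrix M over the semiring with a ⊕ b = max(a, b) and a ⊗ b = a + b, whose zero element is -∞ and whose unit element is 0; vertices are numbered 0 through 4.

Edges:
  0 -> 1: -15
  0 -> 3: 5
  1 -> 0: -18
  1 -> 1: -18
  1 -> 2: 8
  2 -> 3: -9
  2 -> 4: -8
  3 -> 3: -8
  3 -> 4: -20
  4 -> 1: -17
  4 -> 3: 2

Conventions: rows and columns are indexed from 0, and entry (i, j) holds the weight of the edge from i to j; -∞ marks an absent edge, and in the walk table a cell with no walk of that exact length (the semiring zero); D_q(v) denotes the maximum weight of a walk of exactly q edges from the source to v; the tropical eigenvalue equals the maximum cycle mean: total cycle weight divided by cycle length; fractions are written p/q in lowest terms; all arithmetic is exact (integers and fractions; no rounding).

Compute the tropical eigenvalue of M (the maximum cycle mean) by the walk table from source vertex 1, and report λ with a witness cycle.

q=0: [-∞, 0, -∞, -∞, -∞]
q=1: [-18, -18, 8, -∞, -∞]
q=2: [-36, -33, -10, -1, 0]
q=3: [-51, -17, -25, 2, -18]
q=4: [-35, -35, -9, -6, -18]
q=5: [-53, -35, -27, -14, -17]
Optimal cycle mean attained by: cycle 1->2->4->1, total 8 + (-8) + (-17), length 3.
Answer: λ = -17/3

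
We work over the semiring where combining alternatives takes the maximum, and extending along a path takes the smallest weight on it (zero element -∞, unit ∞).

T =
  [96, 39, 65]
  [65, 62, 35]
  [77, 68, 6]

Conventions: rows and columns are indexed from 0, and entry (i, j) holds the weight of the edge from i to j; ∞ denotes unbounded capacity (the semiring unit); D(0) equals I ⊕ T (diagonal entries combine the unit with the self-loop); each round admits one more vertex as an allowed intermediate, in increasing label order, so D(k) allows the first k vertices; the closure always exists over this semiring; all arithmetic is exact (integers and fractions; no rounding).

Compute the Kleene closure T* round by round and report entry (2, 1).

D(0):
  [∞, 39, 65]
  [65, ∞, 35]
  [77, 68, ∞]
D(1):
  [∞, 39, 65]
  [65, ∞, 65]
  [77, 68, ∞]
D(2):
  [∞, 39, 65]
  [65, ∞, 65]
  [77, 68, ∞]
D(3):
  [∞, 65, 65]
  [65, ∞, 65]
  [77, 68, ∞]
Answer: T*[2][1] = 68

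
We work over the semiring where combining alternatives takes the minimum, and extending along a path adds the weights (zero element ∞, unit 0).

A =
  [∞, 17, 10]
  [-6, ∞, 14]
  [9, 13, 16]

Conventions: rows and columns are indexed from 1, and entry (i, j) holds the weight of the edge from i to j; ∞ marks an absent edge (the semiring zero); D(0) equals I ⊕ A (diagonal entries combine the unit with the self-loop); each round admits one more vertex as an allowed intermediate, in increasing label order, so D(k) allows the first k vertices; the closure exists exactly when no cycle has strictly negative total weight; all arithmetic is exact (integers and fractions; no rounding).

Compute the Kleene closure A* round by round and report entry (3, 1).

D(0):
  [0, 17, 10]
  [-6, 0, 14]
  [9, 13, 0]
D(1):
  [0, 17, 10]
  [-6, 0, 4]
  [9, 13, 0]
D(2):
  [0, 17, 10]
  [-6, 0, 4]
  [7, 13, 0]
D(3):
  [0, 17, 10]
  [-6, 0, 4]
  [7, 13, 0]
Answer: A*[3][1] = 7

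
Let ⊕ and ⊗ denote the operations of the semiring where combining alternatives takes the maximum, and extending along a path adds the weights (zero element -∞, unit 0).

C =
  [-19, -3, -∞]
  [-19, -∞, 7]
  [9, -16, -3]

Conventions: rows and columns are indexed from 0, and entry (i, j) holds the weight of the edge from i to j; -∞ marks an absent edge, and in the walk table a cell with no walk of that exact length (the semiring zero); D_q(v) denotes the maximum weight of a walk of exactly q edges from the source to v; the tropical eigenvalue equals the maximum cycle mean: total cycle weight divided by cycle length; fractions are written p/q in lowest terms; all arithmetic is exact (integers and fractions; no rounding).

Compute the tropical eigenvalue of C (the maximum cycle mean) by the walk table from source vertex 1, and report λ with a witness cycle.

q=0: [-∞, 0, -∞]
q=1: [-19, -∞, 7]
q=2: [16, -9, 4]
q=3: [13, 13, 1]
Optimal cycle mean attained by: cycle 0->1->2->0, total (-3) + 7 + 9, length 3.
Answer: λ = 13/3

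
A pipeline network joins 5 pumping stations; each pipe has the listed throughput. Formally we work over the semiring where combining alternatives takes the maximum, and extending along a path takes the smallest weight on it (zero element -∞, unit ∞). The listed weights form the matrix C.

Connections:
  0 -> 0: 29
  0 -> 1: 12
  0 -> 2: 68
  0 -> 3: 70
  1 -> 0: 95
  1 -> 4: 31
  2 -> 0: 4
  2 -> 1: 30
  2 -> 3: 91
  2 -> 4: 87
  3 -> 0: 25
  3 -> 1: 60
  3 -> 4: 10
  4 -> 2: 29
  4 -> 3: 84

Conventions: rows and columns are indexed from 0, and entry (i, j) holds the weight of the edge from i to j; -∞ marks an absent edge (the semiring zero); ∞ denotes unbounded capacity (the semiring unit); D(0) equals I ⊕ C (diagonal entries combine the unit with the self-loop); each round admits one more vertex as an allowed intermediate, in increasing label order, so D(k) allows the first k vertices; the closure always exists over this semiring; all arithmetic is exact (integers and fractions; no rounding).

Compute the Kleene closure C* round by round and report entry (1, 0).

D(0):
  [∞, 12, 68, 70, -∞]
  [95, ∞, -∞, -∞, 31]
  [4, 30, ∞, 91, 87]
  [25, 60, -∞, ∞, 10]
  [-∞, -∞, 29, 84, ∞]
D(1):
  [∞, 12, 68, 70, -∞]
  [95, ∞, 68, 70, 31]
  [4, 30, ∞, 91, 87]
  [25, 60, 25, ∞, 10]
  [-∞, -∞, 29, 84, ∞]
D(2):
  [∞, 12, 68, 70, 12]
  [95, ∞, 68, 70, 31]
  [30, 30, ∞, 91, 87]
  [60, 60, 60, ∞, 31]
  [-∞, -∞, 29, 84, ∞]
D(3):
  [∞, 30, 68, 70, 68]
  [95, ∞, 68, 70, 68]
  [30, 30, ∞, 91, 87]
  [60, 60, 60, ∞, 60]
  [29, 29, 29, 84, ∞]
D(4):
  [∞, 60, 68, 70, 68]
  [95, ∞, 68, 70, 68]
  [60, 60, ∞, 91, 87]
  [60, 60, 60, ∞, 60]
  [60, 60, 60, 84, ∞]
D(5):
  [∞, 60, 68, 70, 68]
  [95, ∞, 68, 70, 68]
  [60, 60, ∞, 91, 87]
  [60, 60, 60, ∞, 60]
  [60, 60, 60, 84, ∞]
Answer: C*[1][0] = 95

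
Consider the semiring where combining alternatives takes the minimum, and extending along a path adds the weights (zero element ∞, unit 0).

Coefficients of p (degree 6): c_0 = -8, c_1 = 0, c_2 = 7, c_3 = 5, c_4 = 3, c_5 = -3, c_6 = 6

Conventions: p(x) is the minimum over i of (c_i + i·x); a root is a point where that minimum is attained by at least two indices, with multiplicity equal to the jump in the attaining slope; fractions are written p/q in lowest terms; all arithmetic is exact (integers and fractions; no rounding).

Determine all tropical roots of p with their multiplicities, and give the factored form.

hull edge (i=0, c=-8) to (i=5, c=-3): slope 1, span 5
hull edge (i=5, c=-3) to (i=6, c=6): slope 9, span 1
Factored form: p(x) = 6 ⊗ (x ⊕ (-9)) ⊗ (x ⊕ (-1)) ⊗ (x ⊕ (-1)) ⊗ (x ⊕ (-1)) ⊗ (x ⊕ (-1)) ⊗ (x ⊕ (-1))
Answer: roots = -9 (mult 1), -1 (mult 5)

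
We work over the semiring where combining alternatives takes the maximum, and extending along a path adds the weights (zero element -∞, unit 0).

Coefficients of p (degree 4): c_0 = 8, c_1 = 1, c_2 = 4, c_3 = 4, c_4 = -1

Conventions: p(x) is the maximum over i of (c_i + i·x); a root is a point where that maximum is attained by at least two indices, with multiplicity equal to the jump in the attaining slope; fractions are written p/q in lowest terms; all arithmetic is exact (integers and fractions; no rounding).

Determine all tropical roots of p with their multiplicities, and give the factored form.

hull edge (i=0, c=8) to (i=3, c=4): slope -4/3, span 3
hull edge (i=3, c=4) to (i=4, c=-1): slope -5, span 1
Factored form: p(x) = -1 ⊗ (x ⊕ 4/3) ⊗ (x ⊕ 4/3) ⊗ (x ⊕ 4/3) ⊗ (x ⊕ 5)
Answer: roots = 4/3 (mult 3), 5 (mult 1)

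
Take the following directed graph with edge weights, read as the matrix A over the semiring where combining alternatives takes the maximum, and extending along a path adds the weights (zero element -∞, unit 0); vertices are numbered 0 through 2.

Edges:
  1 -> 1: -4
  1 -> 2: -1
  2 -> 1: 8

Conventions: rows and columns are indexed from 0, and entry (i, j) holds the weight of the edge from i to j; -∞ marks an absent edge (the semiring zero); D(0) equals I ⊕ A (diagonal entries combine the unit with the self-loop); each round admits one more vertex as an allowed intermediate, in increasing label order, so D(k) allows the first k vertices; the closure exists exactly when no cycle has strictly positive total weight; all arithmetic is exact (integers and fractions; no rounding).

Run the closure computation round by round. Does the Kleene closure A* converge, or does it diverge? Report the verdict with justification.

D(0):
  [0, -∞, -∞]
  [-∞, 0, -1]
  [-∞, 8, 0]
D(1):
  [0, -∞, -∞]
  [-∞, 0, -1]
  [-∞, 8, 0]
Detection: at round 2, diagonal entry (2, 2) turns strictly positive.
Key observation: the cycle 2->1->2 has total weight 8 + (-1), which is strictly positive.
Answer: DIVERGES — positive cycle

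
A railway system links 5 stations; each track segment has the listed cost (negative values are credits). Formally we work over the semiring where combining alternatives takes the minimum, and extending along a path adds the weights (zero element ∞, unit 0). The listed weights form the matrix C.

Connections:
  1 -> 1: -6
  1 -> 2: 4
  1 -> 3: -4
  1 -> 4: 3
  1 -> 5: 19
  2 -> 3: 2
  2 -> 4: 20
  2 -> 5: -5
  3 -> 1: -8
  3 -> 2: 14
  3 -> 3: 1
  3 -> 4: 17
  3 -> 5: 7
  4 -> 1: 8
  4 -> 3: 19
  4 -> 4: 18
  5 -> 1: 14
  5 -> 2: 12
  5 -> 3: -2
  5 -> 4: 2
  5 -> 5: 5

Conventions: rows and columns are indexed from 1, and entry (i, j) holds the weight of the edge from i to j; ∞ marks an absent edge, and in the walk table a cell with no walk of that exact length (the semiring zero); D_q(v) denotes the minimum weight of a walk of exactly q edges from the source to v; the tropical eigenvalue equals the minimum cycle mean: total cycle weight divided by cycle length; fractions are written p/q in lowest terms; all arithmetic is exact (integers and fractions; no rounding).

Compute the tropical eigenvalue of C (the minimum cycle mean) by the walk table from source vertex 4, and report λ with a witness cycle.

q=0: [∞, ∞, ∞, 0, ∞]
q=1: [8, ∞, 19, 18, ∞]
q=2: [2, 12, 4, 11, 26]
q=3: [-4, 6, -2, 5, 7]
q=4: [-10, 0, -8, -1, 1]
q=5: [-16, -6, -14, -7, -5]
Optimal cycle mean attained by: cycle 1->1, total (-6), length 1.
Answer: λ = -6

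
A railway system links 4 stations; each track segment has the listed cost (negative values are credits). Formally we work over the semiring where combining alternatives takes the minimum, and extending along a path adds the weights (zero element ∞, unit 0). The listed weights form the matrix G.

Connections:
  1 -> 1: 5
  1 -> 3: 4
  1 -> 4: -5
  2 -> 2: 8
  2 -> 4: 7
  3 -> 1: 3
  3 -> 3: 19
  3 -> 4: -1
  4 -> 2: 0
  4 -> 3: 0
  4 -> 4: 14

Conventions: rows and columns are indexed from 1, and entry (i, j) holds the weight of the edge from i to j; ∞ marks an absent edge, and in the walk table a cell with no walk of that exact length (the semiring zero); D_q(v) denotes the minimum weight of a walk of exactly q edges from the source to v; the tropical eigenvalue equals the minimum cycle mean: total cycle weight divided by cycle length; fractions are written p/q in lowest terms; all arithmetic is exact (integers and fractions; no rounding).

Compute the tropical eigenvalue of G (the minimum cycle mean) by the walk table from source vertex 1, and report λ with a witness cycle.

q=0: [0, ∞, ∞, ∞]
q=1: [5, ∞, 4, -5]
q=2: [7, -5, -5, 0]
q=3: [-2, 0, 0, -6]
q=4: [3, -6, -6, -7]
Optimal cycle mean attained by: cycle 1->4->3->1, total (-5) + 0 + 3, length 3.
Answer: λ = -2/3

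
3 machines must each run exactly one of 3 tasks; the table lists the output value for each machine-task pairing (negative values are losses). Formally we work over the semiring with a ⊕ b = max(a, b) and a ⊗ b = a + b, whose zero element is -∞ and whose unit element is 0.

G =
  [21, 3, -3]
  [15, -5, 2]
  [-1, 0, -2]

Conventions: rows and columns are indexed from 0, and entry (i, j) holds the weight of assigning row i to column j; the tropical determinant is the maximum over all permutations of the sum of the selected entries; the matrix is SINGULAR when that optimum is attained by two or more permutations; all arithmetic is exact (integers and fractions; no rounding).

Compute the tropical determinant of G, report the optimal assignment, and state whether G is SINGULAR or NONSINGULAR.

σ = (0, 1, 2): 21 + (-5) + (-2) = 14
σ = (0, 2, 1): 21 + 2 + 0 = 23
σ = (1, 0, 2): 3 + 15 + (-2) = 16
σ = (1, 2, 0): 3 + 2 + (-1) = 4
σ = (2, 0, 1): (-3) + 15 + 0 = 12
σ = (2, 1, 0): (-3) + (-5) + (-1) = -9
Optimal value attained by: σ = (0, 2, 1).
Answer: det⊕(G) = 23; verdict: NONSINGULAR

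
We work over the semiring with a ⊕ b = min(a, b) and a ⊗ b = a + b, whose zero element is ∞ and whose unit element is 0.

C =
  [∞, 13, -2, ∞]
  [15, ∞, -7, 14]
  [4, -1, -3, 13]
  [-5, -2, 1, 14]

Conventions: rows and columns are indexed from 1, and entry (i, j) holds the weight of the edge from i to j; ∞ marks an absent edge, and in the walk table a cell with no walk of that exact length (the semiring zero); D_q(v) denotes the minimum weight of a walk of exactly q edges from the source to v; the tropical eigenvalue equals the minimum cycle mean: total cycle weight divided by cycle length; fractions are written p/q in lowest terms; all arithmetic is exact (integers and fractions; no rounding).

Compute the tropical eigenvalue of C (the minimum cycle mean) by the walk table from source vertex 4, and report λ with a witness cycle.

q=0: [∞, ∞, ∞, 0]
q=1: [-5, -2, 1, 14]
q=2: [5, 0, -9, 12]
q=3: [-5, -10, -12, 4]
q=4: [-8, -13, -17, 1]
Optimal cycle mean attained by: cycle 2->3->2, total (-7) + (-1), length 2.
Answer: λ = -4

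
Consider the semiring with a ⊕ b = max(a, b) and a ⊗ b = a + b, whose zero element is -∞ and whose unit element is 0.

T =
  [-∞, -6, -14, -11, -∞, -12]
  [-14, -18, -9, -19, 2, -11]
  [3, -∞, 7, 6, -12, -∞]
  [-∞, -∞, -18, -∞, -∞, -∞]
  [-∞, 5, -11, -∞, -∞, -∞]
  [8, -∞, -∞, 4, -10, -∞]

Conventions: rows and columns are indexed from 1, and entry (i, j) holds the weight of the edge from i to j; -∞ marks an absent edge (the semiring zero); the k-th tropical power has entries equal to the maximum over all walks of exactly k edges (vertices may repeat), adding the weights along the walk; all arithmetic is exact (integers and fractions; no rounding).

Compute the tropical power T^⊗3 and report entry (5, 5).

T^⊗2:
  [-4, -24, -7, -8, -4, -17]
  [-3, 7, -2, -3, -16, -26]
  [10, -3, 14, 13, -5, -9]
  [-15, -∞, -11, -12, -30, -∞]
  [-8, -13, -4, -5, 7, -6]
  [-∞, 2, -6, -3, -∞, -4]
T^⊗3:
  [-4, 1, 0, -1, -19, -16]
  [1, -9, 5, 4, 9, -4]
  [17, 4, 21, 20, 2, -2]
  [-8, -21, -4, -5, -23, -27]
  [2, 12, 3, 2, -11, -20]
  [4, -16, 1, 0, 4, -9]
Key observation: the optimum is the walk 5->2->2->5, with weight 5 + (-18) + 2 = -11.
Optimal value attained by: walk 5->2->2->5.
Answer: (T^⊗3)[5][5] = -11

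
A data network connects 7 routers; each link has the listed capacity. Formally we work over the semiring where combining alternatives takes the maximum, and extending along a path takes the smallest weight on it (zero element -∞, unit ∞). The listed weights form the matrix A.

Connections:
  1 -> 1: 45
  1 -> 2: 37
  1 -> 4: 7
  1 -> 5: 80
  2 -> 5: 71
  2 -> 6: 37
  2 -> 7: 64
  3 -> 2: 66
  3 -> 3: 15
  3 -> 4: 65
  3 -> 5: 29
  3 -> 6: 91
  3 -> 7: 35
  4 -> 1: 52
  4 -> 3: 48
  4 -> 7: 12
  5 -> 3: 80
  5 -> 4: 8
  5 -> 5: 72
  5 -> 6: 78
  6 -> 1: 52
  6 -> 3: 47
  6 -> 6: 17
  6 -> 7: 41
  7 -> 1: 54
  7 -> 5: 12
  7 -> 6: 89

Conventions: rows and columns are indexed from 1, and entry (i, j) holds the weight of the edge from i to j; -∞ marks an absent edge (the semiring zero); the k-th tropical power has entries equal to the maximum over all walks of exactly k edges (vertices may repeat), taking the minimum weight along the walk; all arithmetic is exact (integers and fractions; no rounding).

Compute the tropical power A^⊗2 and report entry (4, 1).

A^⊗2:
  [45, 37, 80, 8, 72, 78, 37]
  [54, -∞, 71, 8, 71, 71, 37]
  [52, 15, 48, 15, 66, 37, 64]
  [45, 48, 15, 48, 52, 48, 35]
  [52, 66, 72, 65, 72, 80, 41]
  [45, 47, 17, 47, 52, 47, 35]
  [52, 37, 47, 8, 54, 17, 41]
Key observation: the optimum is the walk 4->1->1, with weight 52 min 45 = 45.
Optimal value attained by: walk 4->1->1.
Answer: (A^⊗2)[4][1] = 45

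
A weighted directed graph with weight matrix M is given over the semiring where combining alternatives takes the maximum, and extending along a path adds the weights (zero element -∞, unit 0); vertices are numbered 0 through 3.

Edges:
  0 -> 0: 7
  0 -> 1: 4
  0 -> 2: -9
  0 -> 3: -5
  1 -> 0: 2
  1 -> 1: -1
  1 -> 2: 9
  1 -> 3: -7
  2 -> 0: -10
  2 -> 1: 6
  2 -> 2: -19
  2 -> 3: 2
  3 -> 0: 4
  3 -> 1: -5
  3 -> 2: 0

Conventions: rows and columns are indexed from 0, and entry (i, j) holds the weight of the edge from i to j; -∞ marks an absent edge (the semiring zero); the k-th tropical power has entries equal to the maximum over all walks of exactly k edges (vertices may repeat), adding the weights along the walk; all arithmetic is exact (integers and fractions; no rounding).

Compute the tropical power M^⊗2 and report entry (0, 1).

M^⊗2:
  [14, 11, 13, 2]
  [9, 15, 8, 11]
  [8, 5, 15, -1]
  [11, 8, 4, 2]
Key observation: the optimum is the walk 0->0->1, with weight 7 + 4 = 11.
Optimal value attained by: walk 0->0->1.
Answer: (M^⊗2)[0][1] = 11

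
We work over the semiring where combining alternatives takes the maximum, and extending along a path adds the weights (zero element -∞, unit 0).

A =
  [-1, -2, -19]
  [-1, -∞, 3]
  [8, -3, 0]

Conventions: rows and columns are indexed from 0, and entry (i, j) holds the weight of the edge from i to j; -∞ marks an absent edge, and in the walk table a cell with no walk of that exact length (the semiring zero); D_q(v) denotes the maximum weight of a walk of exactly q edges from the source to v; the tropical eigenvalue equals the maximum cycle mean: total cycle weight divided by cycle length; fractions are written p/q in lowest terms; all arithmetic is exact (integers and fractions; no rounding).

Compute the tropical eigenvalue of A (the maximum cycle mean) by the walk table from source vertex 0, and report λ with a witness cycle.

q=0: [0, -∞, -∞]
q=1: [-1, -2, -19]
q=2: [-2, -3, 1]
q=3: [9, -2, 1]
Optimal cycle mean attained by: cycle 0->1->2->0, total (-2) + 3 + 8, length 3.
Answer: λ = 3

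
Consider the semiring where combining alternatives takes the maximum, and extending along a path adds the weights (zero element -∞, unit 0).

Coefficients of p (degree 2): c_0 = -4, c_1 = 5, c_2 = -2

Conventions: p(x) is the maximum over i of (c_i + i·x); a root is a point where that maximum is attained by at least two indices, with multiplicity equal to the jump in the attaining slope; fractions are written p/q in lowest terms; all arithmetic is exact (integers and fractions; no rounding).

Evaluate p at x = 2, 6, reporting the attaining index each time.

p(2) = max(-4+0·2=-4, 5+1·2=7, -2+2·2=2) = 7 (attained by i=1)
p(6) = max(-4+0·6=-4, 5+1·6=11, -2+2·6=10) = 11 (attained by i=1)
Answer: p(2) = 7; p(6) = 11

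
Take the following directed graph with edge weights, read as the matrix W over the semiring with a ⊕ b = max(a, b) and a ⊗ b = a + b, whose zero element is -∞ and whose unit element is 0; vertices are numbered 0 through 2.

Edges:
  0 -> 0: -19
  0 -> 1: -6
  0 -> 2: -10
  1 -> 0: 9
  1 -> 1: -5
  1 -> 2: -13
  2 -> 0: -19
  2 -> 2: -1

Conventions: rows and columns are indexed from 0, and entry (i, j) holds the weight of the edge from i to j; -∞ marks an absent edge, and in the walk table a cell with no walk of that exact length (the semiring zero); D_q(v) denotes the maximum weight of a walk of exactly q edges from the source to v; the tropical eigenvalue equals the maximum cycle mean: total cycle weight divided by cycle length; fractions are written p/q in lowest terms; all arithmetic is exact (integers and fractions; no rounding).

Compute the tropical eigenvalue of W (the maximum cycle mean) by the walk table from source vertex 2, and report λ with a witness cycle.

q=0: [-∞, -∞, 0]
q=1: [-19, -∞, -1]
q=2: [-20, -25, -2]
q=3: [-16, -26, -3]
Optimal cycle mean attained by: cycle 0->1->0, total (-6) + 9, length 2.
Answer: λ = 3/2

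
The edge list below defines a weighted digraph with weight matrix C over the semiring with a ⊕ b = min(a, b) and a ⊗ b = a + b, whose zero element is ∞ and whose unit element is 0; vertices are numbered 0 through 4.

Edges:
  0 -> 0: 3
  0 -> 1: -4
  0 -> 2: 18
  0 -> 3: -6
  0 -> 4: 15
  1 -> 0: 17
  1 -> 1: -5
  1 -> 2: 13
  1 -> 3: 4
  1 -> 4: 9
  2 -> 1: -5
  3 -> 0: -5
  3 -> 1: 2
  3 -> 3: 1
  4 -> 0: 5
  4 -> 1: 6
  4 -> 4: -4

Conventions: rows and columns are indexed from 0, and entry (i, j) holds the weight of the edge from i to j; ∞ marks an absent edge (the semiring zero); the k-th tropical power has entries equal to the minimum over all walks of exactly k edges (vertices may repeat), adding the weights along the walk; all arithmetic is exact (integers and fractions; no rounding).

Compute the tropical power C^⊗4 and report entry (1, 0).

C^⊗2:
  [-11, -9, 9, -5, 5]
  [-1, -10, 8, -1, 4]
  [12, -10, 8, -1, 4]
  [-4, -9, 13, -11, 10]
  [1, 1, 19, -1, -8]
C^⊗3:
  [-10, -15, 4, -17, 0]
  [-6, -15, 3, -7, -1]
  [-6, -15, 3, -6, -1]
  [-16, -14, 4, -10, 0]
  [-6, -4, 14, -5, -12]
C^⊗4:
  [-22, -20, -2, -16, -6]
  [-12, -20, -2, -12, -6]
  [-11, -20, -2, -12, -6]
  [-15, -20, -1, -22, -5]
  [-10, -10, 9, -12, -16]
Key observation: the optimum is the walk 1->3->0->3->0, with weight 4 + (-5) + (-6) + (-5) = -12.
Optimal value attained by: walk 1->3->0->3->0.
Answer: (C^⊗4)[1][0] = -12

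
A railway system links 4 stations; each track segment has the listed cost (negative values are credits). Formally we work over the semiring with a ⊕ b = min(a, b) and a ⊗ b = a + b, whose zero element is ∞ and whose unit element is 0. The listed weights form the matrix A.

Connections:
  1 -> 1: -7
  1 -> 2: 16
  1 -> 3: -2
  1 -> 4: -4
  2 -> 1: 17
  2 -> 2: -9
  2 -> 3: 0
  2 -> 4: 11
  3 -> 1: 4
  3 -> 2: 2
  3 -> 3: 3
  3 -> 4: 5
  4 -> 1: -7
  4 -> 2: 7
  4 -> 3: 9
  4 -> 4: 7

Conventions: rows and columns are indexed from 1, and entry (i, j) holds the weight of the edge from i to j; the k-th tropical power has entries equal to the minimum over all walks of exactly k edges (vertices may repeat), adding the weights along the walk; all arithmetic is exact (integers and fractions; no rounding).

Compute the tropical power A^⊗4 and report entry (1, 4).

A^⊗2:
  [-14, 0, -9, -11]
  [4, -18, -9, 2]
  [-3, -7, 2, 0]
  [-14, -2, -9, -11]
A^⊗3:
  [-21, -9, -16, -18]
  [-5, -27, -18, -7]
  [-10, -16, -7, -7]
  [-21, -11, -16, -18]
A^⊗4:
  [-28, -18, -23, -25]
  [-14, -36, -27, -16]
  [-17, -25, -16, -14]
  [-28, -20, -23, -25]
Key observation: the optimum is the walk 1->1->1->1->4, with weight (-7) + (-7) + (-7) + (-4) = -25.
Optimal value attained by: walk 1->1->1->1->4.
Answer: (A^⊗4)[1][4] = -25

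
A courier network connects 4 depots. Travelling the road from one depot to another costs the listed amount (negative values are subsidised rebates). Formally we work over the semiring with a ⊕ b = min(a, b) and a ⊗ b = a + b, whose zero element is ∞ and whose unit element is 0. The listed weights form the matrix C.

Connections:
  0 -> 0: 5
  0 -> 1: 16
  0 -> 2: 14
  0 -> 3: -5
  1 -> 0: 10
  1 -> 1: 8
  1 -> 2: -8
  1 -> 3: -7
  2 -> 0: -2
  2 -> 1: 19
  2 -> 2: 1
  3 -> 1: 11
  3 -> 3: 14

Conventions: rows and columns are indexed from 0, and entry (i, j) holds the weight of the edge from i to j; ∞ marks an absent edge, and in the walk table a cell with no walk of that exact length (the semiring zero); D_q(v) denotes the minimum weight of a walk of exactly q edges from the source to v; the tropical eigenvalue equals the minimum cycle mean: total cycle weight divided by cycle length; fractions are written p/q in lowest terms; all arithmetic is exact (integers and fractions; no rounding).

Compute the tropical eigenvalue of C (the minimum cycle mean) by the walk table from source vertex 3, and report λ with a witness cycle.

q=0: [∞, ∞, ∞, 0]
q=1: [∞, 11, ∞, 14]
q=2: [21, 19, 3, 4]
q=3: [1, 15, 4, 12]
q=4: [2, 17, 5, -4]
Optimal cycle mean attained by: cycle 0->3->1->2->0, total (-5) + 11 + (-8) + (-2), length 4.
Answer: λ = -1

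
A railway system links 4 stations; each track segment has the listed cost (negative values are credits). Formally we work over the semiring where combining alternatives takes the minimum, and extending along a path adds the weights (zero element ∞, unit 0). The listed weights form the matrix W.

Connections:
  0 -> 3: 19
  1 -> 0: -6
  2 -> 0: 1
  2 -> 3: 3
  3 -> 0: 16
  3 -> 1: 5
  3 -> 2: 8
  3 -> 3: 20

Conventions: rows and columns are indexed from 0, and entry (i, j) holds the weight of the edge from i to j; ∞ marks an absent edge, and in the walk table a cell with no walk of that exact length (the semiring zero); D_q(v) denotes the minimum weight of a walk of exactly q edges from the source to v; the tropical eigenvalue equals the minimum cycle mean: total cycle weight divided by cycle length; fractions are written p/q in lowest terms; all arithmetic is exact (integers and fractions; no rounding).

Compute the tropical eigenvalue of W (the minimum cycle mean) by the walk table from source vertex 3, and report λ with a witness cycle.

q=0: [∞, ∞, ∞, 0]
q=1: [16, 5, 8, 20]
q=2: [-1, 25, 28, 11]
q=3: [19, 16, 19, 18]
q=4: [10, 23, 26, 22]
Optimal cycle mean attained by: cycle 2->3->2, total 3 + 8, length 2.
Answer: λ = 11/2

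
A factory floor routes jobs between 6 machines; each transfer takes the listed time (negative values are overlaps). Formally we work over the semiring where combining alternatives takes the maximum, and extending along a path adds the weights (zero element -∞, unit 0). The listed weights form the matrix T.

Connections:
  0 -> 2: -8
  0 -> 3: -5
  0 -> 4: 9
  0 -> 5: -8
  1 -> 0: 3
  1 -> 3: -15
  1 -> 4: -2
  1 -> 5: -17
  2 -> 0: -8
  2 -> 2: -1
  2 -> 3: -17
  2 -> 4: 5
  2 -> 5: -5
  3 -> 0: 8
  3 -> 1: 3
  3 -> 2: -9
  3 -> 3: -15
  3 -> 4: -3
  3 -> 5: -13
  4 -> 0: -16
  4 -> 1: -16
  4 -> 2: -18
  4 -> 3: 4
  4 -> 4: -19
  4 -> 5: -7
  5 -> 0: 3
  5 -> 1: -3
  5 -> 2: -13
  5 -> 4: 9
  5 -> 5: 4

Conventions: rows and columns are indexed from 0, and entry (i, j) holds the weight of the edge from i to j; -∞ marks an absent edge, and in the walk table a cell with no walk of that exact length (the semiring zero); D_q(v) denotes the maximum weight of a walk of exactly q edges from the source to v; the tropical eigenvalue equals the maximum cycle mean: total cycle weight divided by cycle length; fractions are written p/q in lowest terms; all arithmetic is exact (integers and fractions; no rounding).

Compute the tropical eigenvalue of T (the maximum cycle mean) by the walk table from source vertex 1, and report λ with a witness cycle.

q=0: [-∞, 0, -∞, -∞, -∞, -∞]
q=1: [3, -∞, -∞, -15, -2, -17]
q=2: [-7, -12, -5, 2, 12, -5]
q=3: [10, 5, -6, 16, 4, 5]
q=4: [24, 19, 7, 8, 19, 9]
q=5: [22, 11, 16, 23, 33, 16]
q=6: [31, 26, 15, 37, 31, 26]
Optimal cycle mean attained by: cycle 0->4->3->0, total 9 + 4 + 8, length 3.
Answer: λ = 7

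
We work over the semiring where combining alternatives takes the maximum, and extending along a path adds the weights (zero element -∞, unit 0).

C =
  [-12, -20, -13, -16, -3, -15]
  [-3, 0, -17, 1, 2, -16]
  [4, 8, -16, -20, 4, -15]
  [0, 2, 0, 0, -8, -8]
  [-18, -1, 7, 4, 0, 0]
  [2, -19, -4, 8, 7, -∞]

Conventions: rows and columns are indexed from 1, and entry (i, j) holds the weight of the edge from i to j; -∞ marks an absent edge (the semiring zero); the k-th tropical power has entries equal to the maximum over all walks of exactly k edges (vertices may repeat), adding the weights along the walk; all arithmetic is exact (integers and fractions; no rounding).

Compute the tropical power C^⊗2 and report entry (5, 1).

C^⊗2:
  [-9, -4, 4, 1, -3, -3]
  [1, 3, 9, 6, 2, 2]
  [5, 8, 11, 9, 10, 4]
  [4, 8, 0, 3, 4, -8]
  [11, 15, 7, 8, 11, 0]
  [8, 10, 14, 11, 7, 7]
Key observation: the optimum is the walk 5->3->1, with weight 7 + 4 = 11.
Optimal value attained by: walk 5->3->1.
Answer: (C^⊗2)[5][1] = 11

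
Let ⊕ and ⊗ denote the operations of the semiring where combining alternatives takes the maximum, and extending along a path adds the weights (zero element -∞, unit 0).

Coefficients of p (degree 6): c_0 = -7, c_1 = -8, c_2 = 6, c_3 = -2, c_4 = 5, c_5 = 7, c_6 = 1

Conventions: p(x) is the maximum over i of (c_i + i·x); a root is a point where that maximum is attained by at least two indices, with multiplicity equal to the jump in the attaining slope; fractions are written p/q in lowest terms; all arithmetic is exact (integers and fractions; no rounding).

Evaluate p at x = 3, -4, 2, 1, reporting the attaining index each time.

p(3) = max(-7+0·3=-7, -8+1·3=-5, 6+2·3=12, -2+3·3=7, 5+4·3=17, 7+5·3=22, 1+6·3=19) = 22 (attained by i=5)
p(-4) = max(-7+0·(-4)=-7, -8+1·(-4)=-12, 6+2·(-4)=-2, -2+3·(-4)=-14, 5+4·(-4)=-11, 7+5·(-4)=-13, 1+6·(-4)=-23) = -2 (attained by i=2)
p(2) = max(-7+0·2=-7, -8+1·2=-6, 6+2·2=10, -2+3·2=4, 5+4·2=13, 7+5·2=17, 1+6·2=13) = 17 (attained by i=5)
p(1) = max(-7+0·1=-7, -8+1·1=-7, 6+2·1=8, -2+3·1=1, 5+4·1=9, 7+5·1=12, 1+6·1=7) = 12 (attained by i=5)
Answer: p(3) = 22; p(-4) = -2; p(2) = 17; p(1) = 12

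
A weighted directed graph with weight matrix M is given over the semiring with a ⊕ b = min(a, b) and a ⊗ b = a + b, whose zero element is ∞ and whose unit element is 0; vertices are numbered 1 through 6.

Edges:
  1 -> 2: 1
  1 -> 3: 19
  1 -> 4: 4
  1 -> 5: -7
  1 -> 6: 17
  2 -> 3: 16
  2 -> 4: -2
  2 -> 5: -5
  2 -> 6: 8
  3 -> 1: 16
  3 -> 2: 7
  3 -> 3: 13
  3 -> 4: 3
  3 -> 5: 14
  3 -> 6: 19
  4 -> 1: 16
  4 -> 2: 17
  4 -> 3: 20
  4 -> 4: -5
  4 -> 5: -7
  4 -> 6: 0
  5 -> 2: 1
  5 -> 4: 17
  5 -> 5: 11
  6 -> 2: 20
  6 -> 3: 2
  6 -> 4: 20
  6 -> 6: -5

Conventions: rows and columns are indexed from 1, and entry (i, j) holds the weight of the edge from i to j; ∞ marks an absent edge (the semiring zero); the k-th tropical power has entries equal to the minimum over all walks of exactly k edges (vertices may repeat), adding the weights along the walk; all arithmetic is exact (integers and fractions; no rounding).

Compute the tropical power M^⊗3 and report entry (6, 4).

M^⊗2:
  [20, -6, 17, -1, -4, 4]
  [14, -4, 10, -7, -9, -2]
  [19, 15, 21, -2, -4, 3]
  [11, -6, 2, -10, -12, -5]
  [33, 12, 17, -1, -4, 9]
  [18, 9, -3, 5, 13, -10]
M^⊗3:
  [15, -3, 6, -8, -11, -1]
  [9, -8, 0, -12, -14, -7]
  [14, -3, 5, -7, -9, -2]
  [6, -11, -3, -15, -17, -10]
  [15, -3, 11, -6, -8, -1]
  [13, 4, -8, 0, -2, -15]
Key observation: the optimum is the walk 6->3->4->4, with weight 2 + 3 + (-5) = 0.
Optimal value attained by: walk 6->3->4->4.
Answer: (M^⊗3)[6][4] = 0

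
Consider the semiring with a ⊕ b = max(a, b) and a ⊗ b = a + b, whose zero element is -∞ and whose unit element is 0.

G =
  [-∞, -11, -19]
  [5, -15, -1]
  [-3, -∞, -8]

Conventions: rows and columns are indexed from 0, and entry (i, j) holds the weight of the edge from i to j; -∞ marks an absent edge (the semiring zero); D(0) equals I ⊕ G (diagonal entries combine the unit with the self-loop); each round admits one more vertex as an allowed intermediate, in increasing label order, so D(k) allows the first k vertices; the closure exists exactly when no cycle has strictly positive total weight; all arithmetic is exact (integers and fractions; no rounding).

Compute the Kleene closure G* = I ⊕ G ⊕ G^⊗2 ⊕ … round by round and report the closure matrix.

D(0):
  [0, -11, -19]
  [5, 0, -1]
  [-3, -∞, 0]
D(1):
  [0, -11, -19]
  [5, 0, -1]
  [-3, -14, 0]
D(2):
  [0, -11, -12]
  [5, 0, -1]
  [-3, -14, 0]
D(3):
  [0, -11, -12]
  [5, 0, -1]
  [-3, -14, 0]
Answer: G* = [[0, -11, -12], [5, 0, -1], [-3, -14, 0]]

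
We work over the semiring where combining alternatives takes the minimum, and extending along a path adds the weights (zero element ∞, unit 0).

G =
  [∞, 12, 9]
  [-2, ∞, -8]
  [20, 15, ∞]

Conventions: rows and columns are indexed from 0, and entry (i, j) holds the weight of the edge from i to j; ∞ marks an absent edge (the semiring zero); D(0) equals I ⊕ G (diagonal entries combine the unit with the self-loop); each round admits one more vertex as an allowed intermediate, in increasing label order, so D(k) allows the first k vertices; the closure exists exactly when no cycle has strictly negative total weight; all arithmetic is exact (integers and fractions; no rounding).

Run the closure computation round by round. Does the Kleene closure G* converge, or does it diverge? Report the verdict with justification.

D(0):
  [0, 12, 9]
  [-2, 0, -8]
  [20, 15, 0]
D(1):
  [0, 12, 9]
  [-2, 0, -8]
  [20, 15, 0]
D(2):
  [0, 12, 4]
  [-2, 0, -8]
  [13, 15, 0]
D(3):
  [0, 12, 4]
  [-2, 0, -8]
  [13, 15, 0]
Key observation: every diagonal entry stays at the unit through all rounds, so no improving cycle exists.
Answer: CONVERGES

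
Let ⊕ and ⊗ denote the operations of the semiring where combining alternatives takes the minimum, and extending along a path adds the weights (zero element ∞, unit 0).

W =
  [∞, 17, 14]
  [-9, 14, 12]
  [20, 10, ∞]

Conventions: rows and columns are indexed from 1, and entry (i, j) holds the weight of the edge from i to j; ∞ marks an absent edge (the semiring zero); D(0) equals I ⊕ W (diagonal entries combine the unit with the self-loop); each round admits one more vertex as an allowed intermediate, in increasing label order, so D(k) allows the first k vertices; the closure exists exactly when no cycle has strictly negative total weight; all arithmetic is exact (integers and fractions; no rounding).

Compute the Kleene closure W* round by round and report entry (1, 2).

D(0):
  [0, 17, 14]
  [-9, 0, 12]
  [20, 10, 0]
D(1):
  [0, 17, 14]
  [-9, 0, 5]
  [20, 10, 0]
D(2):
  [0, 17, 14]
  [-9, 0, 5]
  [1, 10, 0]
D(3):
  [0, 17, 14]
  [-9, 0, 5]
  [1, 10, 0]
Answer: W*[1][2] = 17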